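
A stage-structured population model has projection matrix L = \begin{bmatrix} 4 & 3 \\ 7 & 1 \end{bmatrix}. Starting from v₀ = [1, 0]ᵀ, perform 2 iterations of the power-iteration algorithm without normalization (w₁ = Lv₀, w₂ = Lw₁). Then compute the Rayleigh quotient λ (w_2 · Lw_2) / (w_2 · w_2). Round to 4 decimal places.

λ ≈ 7.5756

w1 = Lv₀ = (4·1 + 3·0; 7·1 + 1·0) = (4, 7)
w2 = Lw1 = (4·4 + 3·7; 7·4 + 1·7) = (37, 35)
Lw2 = (253, 294)
w2·Lw2 = 37·253 + 35·294 = 19651; w2·w2 = 37·37 + 35·35 = 2594
λ ≈ 19651/2594 = 7.5756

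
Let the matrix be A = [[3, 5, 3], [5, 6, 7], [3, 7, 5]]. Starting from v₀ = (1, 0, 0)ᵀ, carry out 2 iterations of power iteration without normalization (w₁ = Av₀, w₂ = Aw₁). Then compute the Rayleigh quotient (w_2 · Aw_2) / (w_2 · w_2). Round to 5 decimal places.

15.19781

w1 = Av₀ = (3·1 + 5·0 + 3·0; 5·1 + 6·0 + 7·0; 3·1 + 7·0 + 5·0) = (3, 5, 3)
w2 = Aw1 = (3·3 + 5·5 + 3·3; 5·3 + 6·5 + 7·3; 3·3 + 7·5 + 5·3) = (43, 66, 59)
Aw2 = (636, 1024, 886)
w2·Aw2 = 43·636 + 66·1024 + 59·886 = 147206; w2·w2 = 43·43 + 66·66 + 59·59 = 9686
λ ≈ 147206/9686 = 15.19781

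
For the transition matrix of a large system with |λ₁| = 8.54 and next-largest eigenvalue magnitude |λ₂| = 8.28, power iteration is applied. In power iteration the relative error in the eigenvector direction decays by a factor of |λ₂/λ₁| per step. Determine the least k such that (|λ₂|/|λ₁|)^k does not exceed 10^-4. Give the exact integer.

|λ₂/λ₁| = 8.28/8.54 = 0.96956
Need k ≥ ln(10^-4) / ln(0.96956) = -9.2103 / -0.0309 ≈ 297.895
Smallest integer k satisfying the bound: 298

298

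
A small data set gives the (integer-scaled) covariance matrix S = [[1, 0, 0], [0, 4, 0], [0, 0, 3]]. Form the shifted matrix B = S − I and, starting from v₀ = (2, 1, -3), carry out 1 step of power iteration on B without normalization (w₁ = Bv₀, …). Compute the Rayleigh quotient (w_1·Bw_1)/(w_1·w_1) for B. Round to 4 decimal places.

2.2000

B = S − I has rows (0, 0, 0); (0, 3, 0); (0, 0, 2)
w1 = Bv₀ = (0·2 + 0·1 + 0·(-3); 0·2 + 3·1 + 0·(-3); 0·2 + 0·1 + 2·(-3)) = (0, 3, -6)
Bw1 = (0, 9, -12)
w1·Bw1 = 99; w1·w1 = 45; μ ≈ 99/45 = 2.2000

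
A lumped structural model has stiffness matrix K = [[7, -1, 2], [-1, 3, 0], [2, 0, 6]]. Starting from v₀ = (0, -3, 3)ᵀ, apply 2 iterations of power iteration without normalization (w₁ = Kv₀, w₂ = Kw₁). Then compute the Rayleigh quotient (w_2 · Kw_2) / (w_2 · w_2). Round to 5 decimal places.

w1 = Kv₀ = (9, -9, 18)
w2 = Kw1 = (108, -36, 126)
Kw2 = (1044, -216, 972)
w2·Kw2 = 108·1044 + (-36)·(-216) + 126·972 = 243000; w2·w2 = 108·108 + (-36)·(-36) + 126·126 = 28836
λ ≈ 243000/28836 = 8.42697

λ ≈ 8.42697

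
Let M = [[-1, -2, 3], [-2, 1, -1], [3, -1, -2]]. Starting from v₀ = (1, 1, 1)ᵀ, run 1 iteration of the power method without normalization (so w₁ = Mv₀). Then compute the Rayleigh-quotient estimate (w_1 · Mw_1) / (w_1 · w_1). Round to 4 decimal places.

w1 = Mv₀ = (0, -2, 0)
Mw1 = (4, -2, 2)
w1·Mw1 = 0·4 + (-2)·(-2) + 0·2 = 4; w1·w1 = 0·0 + (-2)·(-2) + 0·0 = 4
λ ≈ 4/4 = 1.0000

1.0000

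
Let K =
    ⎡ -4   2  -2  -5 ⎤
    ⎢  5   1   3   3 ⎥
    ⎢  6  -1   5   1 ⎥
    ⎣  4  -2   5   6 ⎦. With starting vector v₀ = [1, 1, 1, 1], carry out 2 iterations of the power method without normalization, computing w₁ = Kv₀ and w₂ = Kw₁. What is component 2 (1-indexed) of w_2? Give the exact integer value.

w1 = Kv₀ = (-9, 12, 11, 13)
w2 = Kw1 = (-27, 39, 2, 73)
The requested component of w2 is 39.

39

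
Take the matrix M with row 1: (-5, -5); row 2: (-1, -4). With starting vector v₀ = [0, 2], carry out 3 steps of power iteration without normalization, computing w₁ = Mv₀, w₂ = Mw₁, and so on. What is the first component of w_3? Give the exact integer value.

-660

w1 = Mv₀ = ((-5)·0 + (-5)·2; (-1)·0 + (-4)·2) = (-10, -8)
w2 = Mw1 = ((-5)·(-10) + (-5)·(-8); (-1)·(-10) + (-4)·(-8)) = (90, 42)
w3 = Mw2 = (-660, -258)
The requested component of w3 is -660.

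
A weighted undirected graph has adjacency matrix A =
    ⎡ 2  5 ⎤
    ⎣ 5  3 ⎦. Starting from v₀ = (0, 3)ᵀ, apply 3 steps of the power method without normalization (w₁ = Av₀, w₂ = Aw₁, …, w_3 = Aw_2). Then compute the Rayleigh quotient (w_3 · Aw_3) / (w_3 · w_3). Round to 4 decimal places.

λ ≈ 7.5132

w1 = Av₀ = (15, 9)
w2 = Aw1 = (75, 102)
w3 = Aw2 = (660, 681)
Aw3 = (4725, 5343)
w3·Aw3 = 660·4725 + 681·5343 = 6757083; w3·w3 = 660·660 + 681·681 = 899361
λ ≈ 6757083/899361 = 7.5132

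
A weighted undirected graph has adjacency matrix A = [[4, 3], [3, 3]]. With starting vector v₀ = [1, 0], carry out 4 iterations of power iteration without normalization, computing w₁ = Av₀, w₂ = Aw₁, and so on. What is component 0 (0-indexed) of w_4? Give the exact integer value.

w1 = Av₀ = (4·1 + 3·0; 3·1 + 3·0) = (4, 3)
w2 = Aw1 = (4·4 + 3·3; 3·4 + 3·3) = (25, 21)
w3 = Aw2 = (163, 138)
w4 = Aw3 = (1066, 903)
The requested component of w4 is 1066.

1066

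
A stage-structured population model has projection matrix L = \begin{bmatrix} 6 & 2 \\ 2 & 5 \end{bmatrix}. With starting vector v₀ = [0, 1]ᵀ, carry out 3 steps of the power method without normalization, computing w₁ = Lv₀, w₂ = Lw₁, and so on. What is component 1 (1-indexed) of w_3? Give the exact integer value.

w1 = Lv₀ = (2, 5)
w2 = Lw1 = (22, 29)
w3 = Lw2 = (190, 189)
The requested component of w3 is 190.

190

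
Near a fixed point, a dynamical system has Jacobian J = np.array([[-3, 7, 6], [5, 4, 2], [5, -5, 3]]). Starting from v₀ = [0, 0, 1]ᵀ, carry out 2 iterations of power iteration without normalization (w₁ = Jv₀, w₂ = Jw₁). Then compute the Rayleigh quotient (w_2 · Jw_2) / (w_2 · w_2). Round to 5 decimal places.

w1 = Jv₀ = (6, 2, 3)
w2 = Jw1 = (14, 44, 29)
Jw2 = (440, 304, -63)
w2·Jw2 = 14·440 + 44·304 + 29·(-63) = 17709; w2·w2 = 14·14 + 44·44 + 29·29 = 2973
λ ≈ 17709/2973 = 5.95661

λ ≈ 5.95661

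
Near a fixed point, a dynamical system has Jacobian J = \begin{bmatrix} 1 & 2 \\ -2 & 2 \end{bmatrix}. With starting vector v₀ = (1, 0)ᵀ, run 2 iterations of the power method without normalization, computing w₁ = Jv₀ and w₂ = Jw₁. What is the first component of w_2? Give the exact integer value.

-3

w1 = Jv₀ = (1, -2)
w2 = Jw1 = (-3, -6)
The requested component of w2 is -3.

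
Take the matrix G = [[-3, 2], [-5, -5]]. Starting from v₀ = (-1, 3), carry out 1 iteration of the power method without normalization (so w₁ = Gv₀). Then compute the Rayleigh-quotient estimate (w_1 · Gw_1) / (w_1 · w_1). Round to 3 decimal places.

-2.613

w1 = Gv₀ = (9, -10)
Gw1 = (-47, 5)
w1·Gw1 = 9·(-47) + (-10)·5 = -473; w1·w1 = 9·9 + (-10)·(-10) = 181
λ ≈ -473/181 = -2.613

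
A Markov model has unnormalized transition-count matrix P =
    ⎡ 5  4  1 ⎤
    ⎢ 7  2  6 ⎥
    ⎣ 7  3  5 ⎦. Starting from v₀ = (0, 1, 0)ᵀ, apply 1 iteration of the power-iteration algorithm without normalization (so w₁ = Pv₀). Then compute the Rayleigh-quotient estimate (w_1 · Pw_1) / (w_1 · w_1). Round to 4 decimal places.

12.7931

w1 = Pv₀ = (4, 2, 3)
Pw1 = (31, 50, 49)
w1·Pw1 = 4·31 + 2·50 + 3·49 = 371; w1·w1 = 4·4 + 2·2 + 3·3 = 29
λ ≈ 371/29 = 12.7931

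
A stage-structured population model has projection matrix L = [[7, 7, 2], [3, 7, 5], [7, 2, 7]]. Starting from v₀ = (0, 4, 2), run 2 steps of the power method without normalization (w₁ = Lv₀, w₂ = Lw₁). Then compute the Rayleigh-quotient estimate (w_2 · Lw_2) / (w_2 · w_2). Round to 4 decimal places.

w1 = Lv₀ = (32, 38, 22)
w2 = Lw1 = (534, 472, 454)
Lw2 = (7950, 7176, 7860)
w2·Lw2 = 534·7950 + 472·7176 + 454·7860 = 11200812; w2·w2 = 534·534 + 472·472 + 454·454 = 714056
λ ≈ 11200812/714056 = 15.6862

15.6862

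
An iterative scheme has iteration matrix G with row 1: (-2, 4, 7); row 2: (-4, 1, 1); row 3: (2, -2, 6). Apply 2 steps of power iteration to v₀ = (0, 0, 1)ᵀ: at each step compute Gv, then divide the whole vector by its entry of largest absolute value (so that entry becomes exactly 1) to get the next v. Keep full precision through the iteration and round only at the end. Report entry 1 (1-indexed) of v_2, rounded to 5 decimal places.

Gv0 = (7.000000, 1.000000, 6.000000); divide by 7.000000 → v1 = (1.000000, 0.142857, 0.857143)
Gv1 = (4.571429, -3.000000, 6.857143); divide by 6.857143 → v2 = (0.666667, -0.437500, 1.000000)
Requested entry of v2: 32/48 = 0.66667

0.66667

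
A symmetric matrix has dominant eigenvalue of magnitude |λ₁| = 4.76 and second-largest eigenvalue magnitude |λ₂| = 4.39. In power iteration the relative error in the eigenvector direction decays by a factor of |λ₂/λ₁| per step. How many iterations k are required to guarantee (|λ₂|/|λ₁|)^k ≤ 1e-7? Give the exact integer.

|λ₂/λ₁| = 4.39/4.76 = 0.92227
Need k ≥ ln(1e-7) / ln(0.92227) = -16.1181 / -0.0809 ≈ 199.189
Smallest integer k satisfying the bound: 200

200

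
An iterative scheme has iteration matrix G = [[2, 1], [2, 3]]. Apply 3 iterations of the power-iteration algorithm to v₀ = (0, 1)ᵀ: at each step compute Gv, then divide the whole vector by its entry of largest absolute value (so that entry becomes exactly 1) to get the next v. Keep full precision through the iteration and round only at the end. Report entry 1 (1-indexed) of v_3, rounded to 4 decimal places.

0.4884

Gv0 = (1.00000, 3.00000); divide by 3.00000 → v1 = (0.33333, 1.00000)
Gv1 = (1.66667, 3.66667); divide by 3.66667 → v2 = (0.45455, 1.00000)
Gv2 = (1.90909, 3.90909); divide by 3.90909 → v3 = (0.48837, 1.00000)
Requested entry of v3: 21/43 = 0.4884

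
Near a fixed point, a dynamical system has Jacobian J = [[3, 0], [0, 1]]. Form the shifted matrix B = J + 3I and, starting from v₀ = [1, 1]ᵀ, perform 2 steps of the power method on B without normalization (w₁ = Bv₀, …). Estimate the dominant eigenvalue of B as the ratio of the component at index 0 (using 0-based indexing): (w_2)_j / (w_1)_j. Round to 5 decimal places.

μ ≈ 6.00000

B = J + 3I has rows (6, 0); (0, 4)
w1 = Bv₀ = (6·1 + 0·1; 0·1 + 4·1) = (6, 4)
w2 = Bw1 = (6·6 + 0·4; 0·6 + 4·4) = (36, 16)
Ratio: 36/6 = 6.00000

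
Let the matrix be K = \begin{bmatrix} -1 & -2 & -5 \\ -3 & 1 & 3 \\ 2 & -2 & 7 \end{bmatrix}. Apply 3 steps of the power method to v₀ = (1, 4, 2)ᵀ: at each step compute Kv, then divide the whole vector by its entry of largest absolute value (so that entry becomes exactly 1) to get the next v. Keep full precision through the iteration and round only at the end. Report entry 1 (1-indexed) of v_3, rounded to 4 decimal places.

Kv0 = (-19.00000, 7.00000, 8.00000); divide by -19.00000 → v1 = (1.00000, -0.36842, -0.42105)
Kv1 = (1.84211, -4.63158, -0.21053); divide by -4.63158 → v2 = (-0.39773, 1.00000, 0.04545)
Kv2 = (-1.82955, 2.32955, -2.47727); divide by -2.47727 → v3 = (0.73853, -0.94037, 1.00000)
Requested entry of v3: -161/-218 = 0.7385

0.7385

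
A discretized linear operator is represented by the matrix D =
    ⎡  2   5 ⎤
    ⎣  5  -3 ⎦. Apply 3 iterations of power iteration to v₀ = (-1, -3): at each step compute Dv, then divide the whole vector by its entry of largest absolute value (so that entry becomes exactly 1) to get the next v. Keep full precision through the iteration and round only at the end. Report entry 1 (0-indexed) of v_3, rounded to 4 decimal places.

-0.4308

Dv0 = (-17.00000, 4.00000); divide by -17.00000 → v1 = (1.00000, -0.23529)
Dv1 = (0.82353, 5.70588); divide by 5.70588 → v2 = (0.14433, 1.00000)
Dv2 = (5.28866, -2.27835); divide by 5.28866 → v3 = (1.00000, -0.43080)
Requested entry of v3: 221/-513 = -0.4308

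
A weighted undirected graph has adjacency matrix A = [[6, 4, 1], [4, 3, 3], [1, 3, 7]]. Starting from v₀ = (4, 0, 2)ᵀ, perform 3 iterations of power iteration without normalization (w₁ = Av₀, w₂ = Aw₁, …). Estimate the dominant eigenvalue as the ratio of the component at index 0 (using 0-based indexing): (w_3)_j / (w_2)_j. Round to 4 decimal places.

10.2519

w1 = Av₀ = (6·4 + 4·0 + 1·2; 4·4 + 3·0 + 3·2; 1·4 + 3·0 + 7·2) = (26, 22, 18)
w2 = Aw1 = (6·26 + 4·22 + 1·18; 4·26 + 3·22 + 3·18; 1·26 + 3·22 + 7·18) = (262, 224, 218)
w3 = Aw2 = (2686, 2374, 2460)
Ratio at component: 2686 / 262 = 10.2519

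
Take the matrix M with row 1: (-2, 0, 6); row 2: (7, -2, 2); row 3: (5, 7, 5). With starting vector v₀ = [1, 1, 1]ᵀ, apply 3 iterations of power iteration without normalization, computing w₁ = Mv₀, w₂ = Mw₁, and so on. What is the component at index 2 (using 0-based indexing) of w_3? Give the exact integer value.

w1 = Mv₀ = (4, 7, 17)
w2 = Mw1 = (94, 48, 154)
w3 = Mw2 = (736, 870, 1576)
The requested component of w3 is 1576.

1576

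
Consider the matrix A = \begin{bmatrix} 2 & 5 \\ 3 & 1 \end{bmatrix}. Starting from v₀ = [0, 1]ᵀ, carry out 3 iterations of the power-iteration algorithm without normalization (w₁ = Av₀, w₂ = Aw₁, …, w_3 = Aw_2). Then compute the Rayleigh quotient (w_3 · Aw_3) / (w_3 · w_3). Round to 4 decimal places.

λ ≈ 5.1578

w1 = Av₀ = (2·0 + 5·1; 3·0 + 1·1) = (5, 1)
w2 = Aw1 = (2·5 + 5·1; 3·5 + 1·1) = (15, 16)
w3 = Aw2 = (110, 61)
Aw3 = (525, 391)
w3·Aw3 = 110·525 + 61·391 = 81601; w3·w3 = 110·110 + 61·61 = 15821
λ ≈ 81601/15821 = 5.1578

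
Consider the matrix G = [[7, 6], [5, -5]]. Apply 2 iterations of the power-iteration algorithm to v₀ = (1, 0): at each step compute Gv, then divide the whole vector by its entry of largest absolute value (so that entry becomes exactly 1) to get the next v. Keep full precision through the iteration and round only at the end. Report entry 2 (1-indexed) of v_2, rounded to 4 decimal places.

0.1266

Gv0 = (7.00000, 5.00000); divide by 7.00000 → v1 = (1.00000, 0.71429)
Gv1 = (11.28571, 1.42857); divide by 11.28571 → v2 = (1.00000, 0.12658)
Requested entry of v2: 10/79 = 0.1266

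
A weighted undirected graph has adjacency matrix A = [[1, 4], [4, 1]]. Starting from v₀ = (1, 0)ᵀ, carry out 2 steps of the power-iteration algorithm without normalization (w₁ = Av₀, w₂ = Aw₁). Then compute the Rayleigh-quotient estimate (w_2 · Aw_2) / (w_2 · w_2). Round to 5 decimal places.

w1 = Av₀ = (1, 4)
w2 = Aw1 = (17, 8)
Aw2 = (49, 76)
w2·Aw2 = 17·49 + 8·76 = 1441; w2·w2 = 17·17 + 8·8 = 353
λ ≈ 1441/353 = 4.08215

4.08215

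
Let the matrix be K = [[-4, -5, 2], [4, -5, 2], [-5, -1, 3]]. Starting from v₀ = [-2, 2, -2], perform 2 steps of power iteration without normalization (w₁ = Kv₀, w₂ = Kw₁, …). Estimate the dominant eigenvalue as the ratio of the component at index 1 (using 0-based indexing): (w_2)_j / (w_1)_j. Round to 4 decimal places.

-4.0909

w1 = Kv₀ = ((-4)·(-2) + (-5)·2 + 2·(-2); 4·(-2) + (-5)·2 + 2·(-2); (-5)·(-2) + (-1)·2 + 3·(-2)) = (-6, -22, 2)
w2 = Kw1 = ((-4)·(-6) + (-5)·(-22) + 2·2; 4·(-6) + (-5)·(-22) + 2·2; (-5)·(-6) + (-1)·(-22) + 3·2) = (138, 90, 58)
Ratio at component: 90 / -22 = -4.0909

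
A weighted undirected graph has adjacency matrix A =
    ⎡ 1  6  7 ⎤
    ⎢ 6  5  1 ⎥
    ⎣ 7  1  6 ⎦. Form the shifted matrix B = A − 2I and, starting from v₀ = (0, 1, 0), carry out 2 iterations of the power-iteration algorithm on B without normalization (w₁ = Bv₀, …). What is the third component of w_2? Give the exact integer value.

49

B = A − 2I has rows (-1, 6, 7); (6, 3, 1); (7, 1, 4)
w1 = Bv₀ = ((-1)·0 + 6·1 + 7·0; 6·0 + 3·1 + 1·0; 7·0 + 1·1 + 4·0) = (6, 3, 1)
w2 = Bw1 = ((-1)·6 + 6·3 + 7·1; 6·6 + 3·3 + 1·1; 7·6 + 1·3 + 4·1) = (19, 46, 49)
Requested component of w2: 49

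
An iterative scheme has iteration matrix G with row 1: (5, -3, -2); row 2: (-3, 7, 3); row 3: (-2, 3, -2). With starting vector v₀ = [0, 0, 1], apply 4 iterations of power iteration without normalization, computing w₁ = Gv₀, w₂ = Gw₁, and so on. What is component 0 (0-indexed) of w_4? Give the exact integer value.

-1707

w1 = Gv₀ = (5·0 + (-3)·0 + (-2)·1; (-3)·0 + 7·0 + 3·1; (-2)·0 + 3·0 + (-2)·1) = (-2, 3, -2)
w2 = Gw1 = (5·(-2) + (-3)·3 + (-2)·(-2); (-3)·(-2) + 7·3 + 3·(-2); (-2)·(-2) + 3·3 + (-2)·(-2)) = (-15, 21, 17)
w3 = Gw2 = (-172, 243, 59)
w4 = Gw3 = (-1707, 2394, 955)
The requested component of w4 is -1707.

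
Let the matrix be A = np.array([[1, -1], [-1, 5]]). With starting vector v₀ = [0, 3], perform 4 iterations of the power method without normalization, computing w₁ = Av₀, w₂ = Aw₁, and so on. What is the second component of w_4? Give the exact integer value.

w1 = Av₀ = (1·0 + (-1)·3; (-1)·0 + 5·3) = (-3, 15)
w2 = Aw1 = (1·(-3) + (-1)·15; (-1)·(-3) + 5·15) = (-18, 78)
w3 = Aw2 = (-96, 408)
w4 = Aw3 = (-504, 2136)
The requested component of w4 is 2136.

2136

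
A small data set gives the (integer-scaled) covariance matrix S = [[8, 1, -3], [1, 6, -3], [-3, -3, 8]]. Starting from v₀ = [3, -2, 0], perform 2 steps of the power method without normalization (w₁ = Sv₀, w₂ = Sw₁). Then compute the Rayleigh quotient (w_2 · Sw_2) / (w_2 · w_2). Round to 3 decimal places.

λ ≈ 9.372

w1 = Sv₀ = (22, -9, -3)
w2 = Sw1 = (176, -23, -63)
Sw2 = (1574, 227, -963)
w2·Sw2 = 176·1574 + (-23)·227 + (-63)·(-963) = 332472; w2·w2 = 176·176 + (-23)·(-23) + (-63)·(-63) = 35474
λ ≈ 332472/35474 = 9.372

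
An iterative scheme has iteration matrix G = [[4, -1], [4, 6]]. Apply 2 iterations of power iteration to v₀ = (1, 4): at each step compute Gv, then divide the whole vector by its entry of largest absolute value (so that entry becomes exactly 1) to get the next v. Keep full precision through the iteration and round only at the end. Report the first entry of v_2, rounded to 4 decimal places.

Gv0 = (0.00000, 28.00000); divide by 28.00000 → v1 = (0.00000, 1.00000)
Gv1 = (-1.00000, 6.00000); divide by 6.00000 → v2 = (-0.16667, 1.00000)
Requested entry of v2: -28/168 = -0.1667

-0.1667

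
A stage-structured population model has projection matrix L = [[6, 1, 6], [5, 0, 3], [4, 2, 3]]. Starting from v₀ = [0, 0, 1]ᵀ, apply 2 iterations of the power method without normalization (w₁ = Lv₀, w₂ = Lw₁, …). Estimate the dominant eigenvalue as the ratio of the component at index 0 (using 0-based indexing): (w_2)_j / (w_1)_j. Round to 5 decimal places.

w1 = Lv₀ = (6, 3, 3)
w2 = Lw1 = (57, 39, 39)
Ratio at component: 57 / 6 = 9.50000

9.50000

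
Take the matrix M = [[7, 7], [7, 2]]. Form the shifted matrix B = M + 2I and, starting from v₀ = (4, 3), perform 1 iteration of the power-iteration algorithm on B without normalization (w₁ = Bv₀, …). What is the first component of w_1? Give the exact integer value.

B = M + 2I has rows (9, 7); (7, 4)
w1 = Bv₀ = (9·4 + 7·3; 7·4 + 4·3) = (57, 40)
Requested component of w1: 57

57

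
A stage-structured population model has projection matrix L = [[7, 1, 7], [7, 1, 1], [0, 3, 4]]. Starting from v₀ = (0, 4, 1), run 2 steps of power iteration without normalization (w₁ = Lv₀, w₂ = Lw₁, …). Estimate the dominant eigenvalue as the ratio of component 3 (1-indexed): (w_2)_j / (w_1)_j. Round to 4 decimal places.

4.9375

w1 = Lv₀ = (11, 5, 16)
w2 = Lw1 = (194, 98, 79)
Ratio at component: 79 / 16 = 4.9375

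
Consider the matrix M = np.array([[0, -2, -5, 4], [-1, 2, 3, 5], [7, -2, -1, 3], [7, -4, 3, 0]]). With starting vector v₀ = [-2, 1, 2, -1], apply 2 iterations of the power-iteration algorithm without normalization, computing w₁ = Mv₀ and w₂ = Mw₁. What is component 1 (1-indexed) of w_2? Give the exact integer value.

w1 = Mv₀ = (0·(-2) + (-2)·1 + (-5)·2 + 4·(-1); (-1)·(-2) + 2·1 + 3·2 + 5·(-1); 7·(-2) + (-2)·1 + (-1)·2 + 3·(-1); 7·(-2) + (-4)·1 + 3·2 + 0·(-1)) = (-16, 5, -21, -12)
w2 = Mw1 = (0·(-16) + (-2)·5 + (-5)·(-21) + 4·(-12); (-1)·(-16) + 2·5 + 3·(-21) + 5·(-12); 7·(-16) + (-2)·5 + (-1)·(-21) + 3·(-12); 7·(-16) + (-4)·5 + 3·(-21) + 0·(-12)) = (47, -97, -137, -195)
The requested component of w2 is 47.

47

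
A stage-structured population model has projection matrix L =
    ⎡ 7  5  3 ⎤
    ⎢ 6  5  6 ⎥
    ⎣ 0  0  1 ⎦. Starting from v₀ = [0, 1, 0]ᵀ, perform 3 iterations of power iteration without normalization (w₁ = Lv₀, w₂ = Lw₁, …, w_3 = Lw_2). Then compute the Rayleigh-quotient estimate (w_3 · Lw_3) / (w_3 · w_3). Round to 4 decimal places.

w1 = Lv₀ = (7·0 + 5·1 + 3·0; 6·0 + 5·1 + 6·0; 0·0 + 0·1 + 1·0) = (5, 5, 0)
w2 = Lw1 = (7·5 + 5·5 + 3·0; 6·5 + 5·5 + 6·0; 0·5 + 0·5 + 1·0) = (60, 55, 0)
w3 = Lw2 = (695, 635, 0)
Lw3 = (8040, 7345, 0)
w3·Lw3 = 695·8040 + 635·7345 + 0·0 = 10251875; w3·w3 = 695·695 + 635·635 + 0·0 = 886250
λ ≈ 10251875/886250 = 11.5677

λ ≈ 11.5677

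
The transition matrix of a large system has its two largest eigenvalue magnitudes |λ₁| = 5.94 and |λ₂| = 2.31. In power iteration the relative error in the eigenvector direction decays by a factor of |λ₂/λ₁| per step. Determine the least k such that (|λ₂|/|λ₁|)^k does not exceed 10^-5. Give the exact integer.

|λ₂/λ₁| = 2.31/5.94 = 0.38889
Need k ≥ ln(10^-5) / ln(0.38889) = -11.5129 / -0.9445 ≈ 12.190
Smallest integer k satisfying the bound: 13

13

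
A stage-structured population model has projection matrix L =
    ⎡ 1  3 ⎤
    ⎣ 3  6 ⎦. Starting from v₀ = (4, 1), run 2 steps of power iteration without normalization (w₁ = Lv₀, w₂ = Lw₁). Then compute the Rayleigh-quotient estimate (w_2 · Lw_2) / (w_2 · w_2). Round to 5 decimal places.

λ ≈ 7.40502

w1 = Lv₀ = (7, 18)
w2 = Lw1 = (61, 129)
Lw2 = (448, 957)
w2·Lw2 = 61·448 + 129·957 = 150781; w2·w2 = 61·61 + 129·129 = 20362
λ ≈ 150781/20362 = 7.40502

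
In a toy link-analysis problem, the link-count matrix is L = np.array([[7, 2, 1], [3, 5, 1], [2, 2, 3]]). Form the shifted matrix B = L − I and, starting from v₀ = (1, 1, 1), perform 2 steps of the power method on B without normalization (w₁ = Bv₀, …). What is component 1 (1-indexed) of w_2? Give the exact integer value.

B = L − I has rows (6, 2, 1); (3, 4, 1); (2, 2, 2)
w1 = Bv₀ = (6·1 + 2·1 + 1·1; 3·1 + 4·1 + 1·1; 2·1 + 2·1 + 2·1) = (9, 8, 6)
w2 = Bw1 = (6·9 + 2·8 + 1·6; 3·9 + 4·8 + 1·6; 2·9 + 2·8 + 2·6) = (76, 65, 46)
Requested component of w2: 76

76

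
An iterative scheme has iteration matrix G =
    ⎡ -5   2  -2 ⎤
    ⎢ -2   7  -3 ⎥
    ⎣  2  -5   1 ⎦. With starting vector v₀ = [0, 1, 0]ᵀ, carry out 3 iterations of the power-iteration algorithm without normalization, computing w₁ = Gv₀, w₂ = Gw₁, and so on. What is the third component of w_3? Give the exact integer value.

w1 = Gv₀ = ((-5)·0 + 2·1 + (-2)·0; (-2)·0 + 7·1 + (-3)·0; 2·0 + (-5)·1 + 1·0) = (2, 7, -5)
w2 = Gw1 = ((-5)·2 + 2·7 + (-2)·(-5); (-2)·2 + 7·7 + (-3)·(-5); 2·2 + (-5)·7 + 1·(-5)) = (14, 60, -36)
w3 = Gw2 = (122, 500, -308)
The requested component of w3 is -308.

-308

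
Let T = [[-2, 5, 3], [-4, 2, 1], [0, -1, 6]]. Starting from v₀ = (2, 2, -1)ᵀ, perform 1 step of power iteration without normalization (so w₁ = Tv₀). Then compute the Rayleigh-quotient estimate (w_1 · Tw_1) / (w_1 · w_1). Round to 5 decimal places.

w1 = Tv₀ = ((-2)·2 + 5·2 + 3·(-1); (-4)·2 + 2·2 + 1·(-1); 0·2 + (-1)·2 + 6·(-1)) = (3, -5, -8)
Tw1 = (-55, -30, -43)
w1·Tw1 = 3·(-55) + (-5)·(-30) + (-8)·(-43) = 329; w1·w1 = 3·3 + (-5)·(-5) + (-8)·(-8) = 98
λ ≈ 329/98 = 3.35714

3.35714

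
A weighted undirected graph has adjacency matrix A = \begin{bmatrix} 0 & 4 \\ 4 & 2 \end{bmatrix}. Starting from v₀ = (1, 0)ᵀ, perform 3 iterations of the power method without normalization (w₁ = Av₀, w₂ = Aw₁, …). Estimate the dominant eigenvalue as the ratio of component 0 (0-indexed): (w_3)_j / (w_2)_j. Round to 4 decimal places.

w1 = Av₀ = (0·1 + 4·0; 4·1 + 2·0) = (0, 4)
w2 = Aw1 = (0·0 + 4·4; 4·0 + 2·4) = (16, 8)
w3 = Aw2 = (32, 80)
Ratio at component: 32 / 16 = 2.0000

2.0000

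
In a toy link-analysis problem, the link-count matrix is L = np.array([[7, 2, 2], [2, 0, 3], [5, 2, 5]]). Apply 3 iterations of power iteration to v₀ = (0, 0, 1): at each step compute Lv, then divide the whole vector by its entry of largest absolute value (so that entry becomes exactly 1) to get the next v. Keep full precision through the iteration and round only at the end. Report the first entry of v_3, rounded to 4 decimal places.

0.8397

Lv0 = (2.00000, 3.00000, 5.00000); divide by 5.00000 → v1 = (0.40000, 0.60000, 1.00000)
Lv1 = (6.00000, 3.80000, 8.20000); divide by 8.20000 → v2 = (0.73171, 0.46341, 1.00000)
Lv2 = (8.04878, 4.46341, 9.58537); divide by 9.58537 → v3 = (0.83969, 0.46565, 1.00000)
Requested entry of v3: 330/393 = 0.8397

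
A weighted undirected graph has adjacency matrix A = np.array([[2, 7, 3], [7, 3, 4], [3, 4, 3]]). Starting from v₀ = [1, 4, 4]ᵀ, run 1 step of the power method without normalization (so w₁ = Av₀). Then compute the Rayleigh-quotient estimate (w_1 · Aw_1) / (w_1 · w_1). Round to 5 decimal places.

w1 = Av₀ = (2·1 + 7·4 + 3·4; 7·1 + 3·4 + 4·4; 3·1 + 4·4 + 3·4) = (42, 35, 31)
Aw1 = (422, 523, 359)
w1·Aw1 = 42·422 + 35·523 + 31·359 = 47158; w1·w1 = 42·42 + 35·35 + 31·31 = 3950
λ ≈ 47158/3950 = 11.93873

11.93873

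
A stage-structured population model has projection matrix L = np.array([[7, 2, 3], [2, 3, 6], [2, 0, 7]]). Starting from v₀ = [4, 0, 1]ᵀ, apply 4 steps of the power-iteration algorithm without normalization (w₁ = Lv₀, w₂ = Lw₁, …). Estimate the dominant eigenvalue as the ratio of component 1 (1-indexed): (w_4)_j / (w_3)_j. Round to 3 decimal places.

10.280

w1 = Lv₀ = (7·4 + 2·0 + 3·1; 2·4 + 3·0 + 6·1; 2·4 + 0·0 + 7·1) = (31, 14, 15)
w2 = Lw1 = (7·31 + 2·14 + 3·15; 2·31 + 3·14 + 6·15; 2·31 + 0·14 + 7·15) = (290, 194, 167)
w3 = Lw2 = (2919, 2164, 1749)
w4 = Lw3 = (30008, 22824, 18081)
Ratio at component: 30008 / 2919 = 10.280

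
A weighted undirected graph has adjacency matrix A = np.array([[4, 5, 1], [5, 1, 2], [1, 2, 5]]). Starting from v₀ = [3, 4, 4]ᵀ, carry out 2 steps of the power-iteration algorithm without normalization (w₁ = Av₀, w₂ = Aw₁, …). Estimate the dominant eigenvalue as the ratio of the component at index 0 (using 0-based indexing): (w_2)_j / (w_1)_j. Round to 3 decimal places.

8.611

w1 = Av₀ = (4·3 + 5·4 + 1·4; 5·3 + 1·4 + 2·4; 1·3 + 2·4 + 5·4) = (36, 27, 31)
w2 = Aw1 = (4·36 + 5·27 + 1·31; 5·36 + 1·27 + 2·31; 1·36 + 2·27 + 5·31) = (310, 269, 245)
Ratio at component: 310 / 36 = 8.611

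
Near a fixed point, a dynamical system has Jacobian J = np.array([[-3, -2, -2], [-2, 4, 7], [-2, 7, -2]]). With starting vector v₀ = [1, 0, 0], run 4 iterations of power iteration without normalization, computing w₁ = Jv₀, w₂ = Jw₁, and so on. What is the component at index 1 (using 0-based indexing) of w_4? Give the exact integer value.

w1 = Jv₀ = (-3, -2, -2)
w2 = Jw1 = (17, -16, -4)
w3 = Jw2 = (-11, -126, -138)
w4 = Jw3 = (561, -1448, -584)
The requested component of w4 is -1448.

-1448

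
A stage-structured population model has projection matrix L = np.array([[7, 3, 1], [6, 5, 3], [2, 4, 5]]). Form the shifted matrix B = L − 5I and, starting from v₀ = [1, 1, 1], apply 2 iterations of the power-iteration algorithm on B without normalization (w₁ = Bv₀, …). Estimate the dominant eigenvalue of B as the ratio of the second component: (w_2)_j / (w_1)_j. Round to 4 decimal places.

B = L − 5I has rows (2, 3, 1); (6, 0, 3); (2, 4, 0)
w1 = Bv₀ = (2·1 + 3·1 + 1·1; 6·1 + 0·1 + 3·1; 2·1 + 4·1 + 0·1) = (6, 9, 6)
w2 = Bw1 = (2·6 + 3·9 + 1·6; 6·6 + 0·9 + 3·6; 2·6 + 4·9 + 0·6) = (45, 54, 48)
Ratio: 54/9 = 6.0000

6.0000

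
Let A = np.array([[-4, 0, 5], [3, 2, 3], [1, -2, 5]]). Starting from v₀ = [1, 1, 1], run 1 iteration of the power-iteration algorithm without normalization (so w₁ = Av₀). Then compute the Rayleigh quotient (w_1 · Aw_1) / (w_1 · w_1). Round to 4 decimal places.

w1 = Av₀ = (1, 8, 4)
Aw1 = (16, 31, 5)
w1·Aw1 = 1·16 + 8·31 + 4·5 = 284; w1·w1 = 1·1 + 8·8 + 4·4 = 81
λ ≈ 284/81 = 3.5062

3.5062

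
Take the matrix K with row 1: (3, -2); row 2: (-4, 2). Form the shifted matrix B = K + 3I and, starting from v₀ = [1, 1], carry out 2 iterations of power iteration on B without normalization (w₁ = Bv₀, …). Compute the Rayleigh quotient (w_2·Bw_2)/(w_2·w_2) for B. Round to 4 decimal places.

B = K + 3I has rows (6, -2); (-4, 5)
w1 = Bv₀ = (4, 1)
w2 = Bw1 = (22, -11)
Bw2 = (154, -143)
w2·Bw2 = 4961; w2·w2 = 605; μ ≈ 4961/605 = 8.2000

μ ≈ 8.2000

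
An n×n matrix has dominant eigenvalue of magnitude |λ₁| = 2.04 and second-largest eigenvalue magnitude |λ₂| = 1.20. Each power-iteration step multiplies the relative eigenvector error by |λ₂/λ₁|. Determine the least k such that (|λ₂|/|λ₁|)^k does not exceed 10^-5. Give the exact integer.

22

|λ₂/λ₁| = 1.20/2.04 = 0.58824
Need k ≥ ln(10^-5) / ln(0.58824) = -11.5129 / -0.5306 ≈ 21.697
Smallest integer k satisfying the bound: 22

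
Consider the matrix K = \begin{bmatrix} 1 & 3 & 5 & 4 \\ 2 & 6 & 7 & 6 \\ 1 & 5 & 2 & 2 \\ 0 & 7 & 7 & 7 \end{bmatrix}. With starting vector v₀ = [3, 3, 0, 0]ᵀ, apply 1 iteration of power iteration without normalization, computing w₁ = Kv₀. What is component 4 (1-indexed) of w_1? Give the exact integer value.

21

w1 = Kv₀ = (12, 24, 18, 21)
The requested component of w1 is 21.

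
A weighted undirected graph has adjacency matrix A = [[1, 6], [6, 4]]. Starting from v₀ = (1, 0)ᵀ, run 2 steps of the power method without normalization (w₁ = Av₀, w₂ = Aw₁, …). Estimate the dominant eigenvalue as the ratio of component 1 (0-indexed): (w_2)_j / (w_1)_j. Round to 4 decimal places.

λ ≈ 5.0000

w1 = Av₀ = (1, 6)
w2 = Aw1 = (37, 30)
Ratio at component: 30 / 6 = 5.0000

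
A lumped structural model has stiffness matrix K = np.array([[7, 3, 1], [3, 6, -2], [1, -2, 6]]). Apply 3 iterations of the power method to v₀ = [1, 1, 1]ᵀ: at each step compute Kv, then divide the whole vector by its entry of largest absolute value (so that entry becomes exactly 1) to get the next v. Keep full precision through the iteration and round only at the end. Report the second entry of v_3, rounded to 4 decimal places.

Kv0 = (11.00000, 7.00000, 5.00000); divide by 11.00000 → v1 = (1.00000, 0.63636, 0.45455)
Kv1 = (9.36364, 5.90909, 2.45455); divide by 9.36364 → v2 = (1.00000, 0.63107, 0.26214)
Kv2 = (9.15534, 6.26214, 1.31068); divide by 9.15534 → v3 = (1.00000, 0.68399, 0.14316)
Requested entry of v3: 645/943 = 0.6840

0.6840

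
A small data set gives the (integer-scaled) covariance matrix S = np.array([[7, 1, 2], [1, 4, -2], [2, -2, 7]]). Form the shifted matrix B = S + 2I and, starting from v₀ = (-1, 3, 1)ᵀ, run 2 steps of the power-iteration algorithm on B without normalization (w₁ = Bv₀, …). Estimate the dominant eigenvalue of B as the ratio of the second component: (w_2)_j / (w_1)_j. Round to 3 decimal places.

5.600

B = S + 2I has rows (9, 1, 2); (1, 6, -2); (2, -2, 9)
w1 = Bv₀ = (9·(-1) + 1·3 + 2·1; 1·(-1) + 6·3 + (-2)·1; 2·(-1) + (-2)·3 + 9·1) = (-4, 15, 1)
w2 = Bw1 = (9·(-4) + 1·15 + 2·1; 1·(-4) + 6·15 + (-2)·1; 2·(-4) + (-2)·15 + 9·1) = (-19, 84, -29)
Ratio: 84/15 = 5.600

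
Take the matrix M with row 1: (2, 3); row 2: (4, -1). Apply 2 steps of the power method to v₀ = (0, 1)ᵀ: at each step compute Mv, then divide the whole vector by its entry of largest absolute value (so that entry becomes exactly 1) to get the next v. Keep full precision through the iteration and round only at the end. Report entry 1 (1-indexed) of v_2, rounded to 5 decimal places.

0.23077

Mv0 = (3.000000, -1.000000); divide by 3.000000 → v1 = (1.000000, -0.333333)
Mv1 = (1.000000, 4.333333); divide by 4.333333 → v2 = (0.230769, 1.000000)
Requested entry of v2: 3/13 = 0.23077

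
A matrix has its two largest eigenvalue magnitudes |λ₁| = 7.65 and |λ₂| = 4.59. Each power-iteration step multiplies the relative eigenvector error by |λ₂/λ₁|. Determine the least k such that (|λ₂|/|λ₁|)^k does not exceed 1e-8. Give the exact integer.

37

|λ₂/λ₁| = 4.59/7.65 = 0.60000
Need k ≥ ln(1e-8) / ln(0.60000) = -18.4207 / -0.5108 ≈ 36.061
Smallest integer k satisfying the bound: 37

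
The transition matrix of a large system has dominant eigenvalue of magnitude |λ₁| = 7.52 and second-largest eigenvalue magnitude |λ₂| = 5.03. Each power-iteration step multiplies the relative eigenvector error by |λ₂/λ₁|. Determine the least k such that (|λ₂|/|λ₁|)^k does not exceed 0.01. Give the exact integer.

|λ₂/λ₁| = 5.03/7.52 = 0.66888
Need k ≥ ln(0.01) / ln(0.66888) = -4.6052 / -0.4021 ≈ 11.451
Smallest integer k satisfying the bound: 12

12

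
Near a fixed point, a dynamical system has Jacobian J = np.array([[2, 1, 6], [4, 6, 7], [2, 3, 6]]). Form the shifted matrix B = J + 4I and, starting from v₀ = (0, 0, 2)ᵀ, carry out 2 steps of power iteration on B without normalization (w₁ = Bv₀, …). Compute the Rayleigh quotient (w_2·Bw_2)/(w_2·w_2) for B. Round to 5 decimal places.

B = J + 4I has rows (6, 1, 6); (4, 10, 7); (2, 3, 10)
w1 = Bv₀ = (12, 14, 20)
w2 = Bw1 = (206, 328, 266)
Bw2 = (3160, 5966, 4056)
w2·Bw2 = 3686704; w2·w2 = 220776; μ ≈ 3686704/220776 = 16.69884

16.69884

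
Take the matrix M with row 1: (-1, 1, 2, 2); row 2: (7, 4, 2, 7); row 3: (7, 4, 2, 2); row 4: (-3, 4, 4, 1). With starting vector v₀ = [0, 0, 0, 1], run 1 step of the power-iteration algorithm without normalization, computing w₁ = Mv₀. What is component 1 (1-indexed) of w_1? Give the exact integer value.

2

w1 = Mv₀ = ((-1)·0 + 1·0 + 2·0 + 2·1; 7·0 + 4·0 + 2·0 + 7·1; 7·0 + 4·0 + 2·0 + 2·1; (-3)·0 + 4·0 + 4·0 + 1·1) = (2, 7, 2, 1)
The requested component of w1 is 2.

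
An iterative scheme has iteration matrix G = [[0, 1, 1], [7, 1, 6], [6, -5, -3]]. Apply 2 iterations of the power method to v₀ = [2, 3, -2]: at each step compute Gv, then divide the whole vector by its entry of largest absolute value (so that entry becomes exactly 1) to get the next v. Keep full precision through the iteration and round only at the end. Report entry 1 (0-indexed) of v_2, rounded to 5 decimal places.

Gv0 = (1.000000, 5.000000, 3.000000); divide by 5.000000 → v1 = (0.200000, 1.000000, 0.600000)
Gv1 = (1.600000, 6.000000, -5.600000); divide by 6.000000 → v2 = (0.266667, 1.000000, -0.933333)
Requested entry of v2: 30/30 = 1.00000

1.00000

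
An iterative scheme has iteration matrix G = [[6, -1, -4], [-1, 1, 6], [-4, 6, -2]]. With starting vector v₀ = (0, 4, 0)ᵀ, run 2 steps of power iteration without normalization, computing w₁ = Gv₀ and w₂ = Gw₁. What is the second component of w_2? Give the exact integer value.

152

w1 = Gv₀ = (6·0 + (-1)·4 + (-4)·0; (-1)·0 + 1·4 + 6·0; (-4)·0 + 6·4 + (-2)·0) = (-4, 4, 24)
w2 = Gw1 = (6·(-4) + (-1)·4 + (-4)·24; (-1)·(-4) + 1·4 + 6·24; (-4)·(-4) + 6·4 + (-2)·24) = (-124, 152, -8)
The requested component of w2 is 152.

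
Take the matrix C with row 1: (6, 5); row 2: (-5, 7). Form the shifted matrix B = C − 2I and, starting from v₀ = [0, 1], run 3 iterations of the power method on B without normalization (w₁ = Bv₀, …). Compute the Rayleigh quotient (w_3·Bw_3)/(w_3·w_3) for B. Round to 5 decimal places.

B = C − 2I has rows (4, 5); (-5, 5)
w1 = Bv₀ = (4·0 + 5·1; (-5)·0 + 5·1) = (5, 5)
w2 = Bw1 = (4·5 + 5·5; (-5)·5 + 5·5) = (45, 0)
w3 = Bw2 = (180, -225)
Bw3 = (-405, -2025)
w3·Bw3 = 382725; w3·w3 = 83025; μ ≈ 382725/83025 = 4.60976

4.60976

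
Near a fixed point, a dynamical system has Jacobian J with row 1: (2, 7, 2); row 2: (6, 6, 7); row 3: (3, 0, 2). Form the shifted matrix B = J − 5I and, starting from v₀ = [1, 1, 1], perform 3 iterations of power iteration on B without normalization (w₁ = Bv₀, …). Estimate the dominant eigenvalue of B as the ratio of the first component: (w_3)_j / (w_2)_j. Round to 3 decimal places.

B = J − 5I has rows (-3, 7, 2); (6, 1, 7); (3, 0, -3)
w1 = Bv₀ = ((-3)·1 + 7·1 + 2·1; 6·1 + 1·1 + 7·1; 3·1 + 0·1 + (-3)·1) = (6, 14, 0)
w2 = Bw1 = ((-3)·6 + 7·14 + 2·0; 6·6 + 1·14 + 7·0; 3·6 + 0·14 + (-3)·0) = (80, 50, 18)
w3 = Bw2 = (146, 656, 186)
Ratio: 146/80 = 1.825

1.825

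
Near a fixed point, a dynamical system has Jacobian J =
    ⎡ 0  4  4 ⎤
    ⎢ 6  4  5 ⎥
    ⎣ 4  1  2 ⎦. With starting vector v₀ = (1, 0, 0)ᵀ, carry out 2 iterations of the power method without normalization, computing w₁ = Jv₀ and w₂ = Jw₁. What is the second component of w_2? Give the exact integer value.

44

w1 = Jv₀ = (0, 6, 4)
w2 = Jw1 = (40, 44, 14)
The requested component of w2 is 44.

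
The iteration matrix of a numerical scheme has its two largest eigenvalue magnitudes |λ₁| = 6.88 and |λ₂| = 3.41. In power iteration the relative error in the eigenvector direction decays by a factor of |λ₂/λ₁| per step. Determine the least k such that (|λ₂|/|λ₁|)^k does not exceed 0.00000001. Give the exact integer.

|λ₂/λ₁| = 3.41/6.88 = 0.49564
Need k ≥ ln(0.00000001) / ln(0.49564) = -18.4207 / -0.7019 ≈ 26.244
Smallest integer k satisfying the bound: 27

27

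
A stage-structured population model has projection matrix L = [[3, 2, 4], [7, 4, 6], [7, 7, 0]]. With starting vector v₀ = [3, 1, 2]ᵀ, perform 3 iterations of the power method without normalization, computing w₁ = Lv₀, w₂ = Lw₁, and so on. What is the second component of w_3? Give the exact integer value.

5849

w1 = Lv₀ = (19, 37, 28)
w2 = Lw1 = (243, 449, 392)
w3 = Lw2 = (3195, 5849, 4844)
The requested component of w3 is 5849.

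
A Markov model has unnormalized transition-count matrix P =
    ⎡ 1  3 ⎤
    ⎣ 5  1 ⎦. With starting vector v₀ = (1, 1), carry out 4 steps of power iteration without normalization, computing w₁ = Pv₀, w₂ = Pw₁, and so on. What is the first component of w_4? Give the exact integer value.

508

w1 = Pv₀ = (4, 6)
w2 = Pw1 = (22, 26)
w3 = Pw2 = (100, 136)
w4 = Pw3 = (508, 636)
The requested component of w4 is 508.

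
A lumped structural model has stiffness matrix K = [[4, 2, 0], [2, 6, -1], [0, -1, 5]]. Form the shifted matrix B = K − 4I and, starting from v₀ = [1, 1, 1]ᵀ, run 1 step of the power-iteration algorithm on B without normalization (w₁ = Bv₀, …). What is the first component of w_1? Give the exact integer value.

B = K − 4I has rows (0, 2, 0); (2, 2, -1); (0, -1, 1)
w1 = Bv₀ = (0·1 + 2·1 + 0·1; 2·1 + 2·1 + (-1)·1; 0·1 + (-1)·1 + 1·1) = (2, 3, 0)
Requested component of w1: 2

2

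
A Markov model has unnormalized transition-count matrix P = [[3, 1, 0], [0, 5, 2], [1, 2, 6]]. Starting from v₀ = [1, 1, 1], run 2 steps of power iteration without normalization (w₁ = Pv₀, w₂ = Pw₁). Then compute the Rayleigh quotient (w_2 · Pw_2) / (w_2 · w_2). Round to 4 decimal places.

λ ≈ 7.6456

w1 = Pv₀ = (4, 7, 9)
w2 = Pw1 = (19, 53, 72)
Pw2 = (110, 409, 557)
w2·Pw2 = 19·110 + 53·409 + 72·557 = 63871; w2·w2 = 19·19 + 53·53 + 72·72 = 8354
λ ≈ 63871/8354 = 7.6456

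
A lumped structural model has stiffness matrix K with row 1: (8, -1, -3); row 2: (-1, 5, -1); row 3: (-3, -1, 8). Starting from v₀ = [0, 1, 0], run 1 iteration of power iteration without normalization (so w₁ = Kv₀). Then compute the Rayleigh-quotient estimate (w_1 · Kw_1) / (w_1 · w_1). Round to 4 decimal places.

5.7407

w1 = Kv₀ = (-1, 5, -1)
Kw1 = (-10, 27, -10)
w1·Kw1 = (-1)·(-10) + 5·27 + (-1)·(-10) = 155; w1·w1 = (-1)·(-1) + 5·5 + (-1)·(-1) = 27
λ ≈ 155/27 = 5.7407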